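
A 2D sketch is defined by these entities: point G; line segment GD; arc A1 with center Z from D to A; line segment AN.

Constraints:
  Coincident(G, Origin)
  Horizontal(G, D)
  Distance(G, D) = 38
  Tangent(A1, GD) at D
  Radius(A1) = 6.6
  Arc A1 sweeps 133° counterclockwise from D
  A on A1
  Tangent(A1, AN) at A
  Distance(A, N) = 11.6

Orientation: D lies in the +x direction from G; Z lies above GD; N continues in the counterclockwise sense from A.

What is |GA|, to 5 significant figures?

44.242

G is at the origin; GD is horizontal with |GD| = 38.0 and D on the +x side, so D = (38.000, 0.0000). A1 meets GD tangentially, so ZD is at right angles to GD, so Z = D + (0, 6.6) = (38.000, 6.6000). On A1, D sits at bearing -90° from Z; a 133° counterclockwise sweep puts A at bearing 43°, so A = Z + 6.6·(cos 43°, sin 43°) = (42.827, 11.101). Then |GA| = |A − G| = 44.242.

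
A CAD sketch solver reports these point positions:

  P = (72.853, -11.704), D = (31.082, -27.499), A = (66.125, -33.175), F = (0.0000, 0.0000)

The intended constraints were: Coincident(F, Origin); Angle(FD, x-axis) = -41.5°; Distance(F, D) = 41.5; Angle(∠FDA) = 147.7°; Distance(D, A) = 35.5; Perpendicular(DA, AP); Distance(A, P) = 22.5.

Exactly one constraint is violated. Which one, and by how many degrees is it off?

Perpendicular(DA, AP) — off by 8.20°.

F = (0.00, 0.00) ✓; FD at -41.50° ✓; |FD| = 41.50 ✓; ∠FDA = 147.7° ✓; |DA| = 35.50 ✓; ∠(DA, AP) = 81.80° ✗; |AP| = 22.50 ✓.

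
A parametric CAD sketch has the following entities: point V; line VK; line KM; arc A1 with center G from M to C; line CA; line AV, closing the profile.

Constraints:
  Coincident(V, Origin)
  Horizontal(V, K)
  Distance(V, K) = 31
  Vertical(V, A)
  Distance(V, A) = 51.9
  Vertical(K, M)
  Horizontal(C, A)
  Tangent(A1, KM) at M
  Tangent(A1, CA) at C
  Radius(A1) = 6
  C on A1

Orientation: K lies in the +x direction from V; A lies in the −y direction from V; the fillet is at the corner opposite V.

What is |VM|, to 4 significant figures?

55.39

V is at the origin; V and K share the same y with |VK| = 31.0 and K on the +x side, so K = (31.00, 0.000). VA is vertical with |VA| = 51.9 and A on the −y side, so A = (0.000, -51.90). The virtual corner opposite V is at (31.00, -51.90). Tangency of A1 to KM means the radius GM is perpendicular to KM and tangency of A1 to CA means the radius GC is perpendicular to CA, with radius 6.0, so the center G sits 6.0 in from both sides at G = (25.00, -45.90). That places the tangent points at M = (31.00, -45.90) on KM and C = (25.00, -51.90) on CA. Then |VM| = |M − V| = 55.39.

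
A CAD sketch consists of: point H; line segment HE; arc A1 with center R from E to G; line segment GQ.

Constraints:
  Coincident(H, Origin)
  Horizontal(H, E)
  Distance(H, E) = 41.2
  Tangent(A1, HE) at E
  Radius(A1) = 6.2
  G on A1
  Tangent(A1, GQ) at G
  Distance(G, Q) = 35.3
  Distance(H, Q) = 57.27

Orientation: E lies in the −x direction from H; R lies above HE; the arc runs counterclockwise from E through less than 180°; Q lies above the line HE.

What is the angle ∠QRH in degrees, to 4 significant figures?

94.98°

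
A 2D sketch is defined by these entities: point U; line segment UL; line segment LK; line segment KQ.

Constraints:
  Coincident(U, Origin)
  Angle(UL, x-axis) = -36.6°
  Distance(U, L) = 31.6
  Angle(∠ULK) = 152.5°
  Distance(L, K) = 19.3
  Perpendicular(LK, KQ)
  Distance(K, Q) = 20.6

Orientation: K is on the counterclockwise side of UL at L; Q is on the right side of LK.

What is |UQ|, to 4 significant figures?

58.98

U is at the origin; UL runs at -36.6° with length 31.6, so L = 31.6·(cos -36.6°, sin -36.6°) = (25.37, -18.84). ∠ULK = 152.5°, so LK runs at -36.6° + (180° − 152.5°) = -9.100° from the x-axis; with |LK| = 19.3, K = L + 19.3·(cos -9.100°, sin -9.100°) = (44.43, -21.89). The perpendicularity gives KQ at right angles to LK; with |KQ| = 20.6 on the right of LK, Q = K + 20.6·(-0.1582, -0.9874) = (41.17, -42.23). Then |UQ| = |Q − U| = 58.98.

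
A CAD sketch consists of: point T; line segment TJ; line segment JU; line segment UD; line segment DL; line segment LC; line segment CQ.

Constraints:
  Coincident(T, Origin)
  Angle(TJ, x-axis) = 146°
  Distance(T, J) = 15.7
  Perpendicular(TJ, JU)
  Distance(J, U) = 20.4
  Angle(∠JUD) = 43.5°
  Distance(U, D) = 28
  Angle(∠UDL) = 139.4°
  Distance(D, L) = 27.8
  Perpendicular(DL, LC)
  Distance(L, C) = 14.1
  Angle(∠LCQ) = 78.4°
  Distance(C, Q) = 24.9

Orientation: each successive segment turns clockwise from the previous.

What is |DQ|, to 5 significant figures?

9.7110

The perpendicularity gives LC at right angles to DL, so LC runs at 148.90°; with |LC| = 14.1, C = (-23.420, -18.445). ∠LCQ = 78.4° gives CQ at 47.300° from the x-axis; with |CQ| = 24.9, Q = (-6.5338, -0.14603). Then |DQ| = |Q − D| = 9.7110.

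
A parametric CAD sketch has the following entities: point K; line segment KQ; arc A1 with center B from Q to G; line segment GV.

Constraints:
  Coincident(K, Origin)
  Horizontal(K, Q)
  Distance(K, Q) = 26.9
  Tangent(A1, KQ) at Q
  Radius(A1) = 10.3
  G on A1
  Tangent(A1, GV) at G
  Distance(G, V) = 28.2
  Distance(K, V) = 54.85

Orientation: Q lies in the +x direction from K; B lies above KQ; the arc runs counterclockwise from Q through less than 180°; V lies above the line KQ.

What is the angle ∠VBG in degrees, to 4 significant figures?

69.94°

K is at the origin; K and Q share the same y with |KQ| = 26.9 and Q on the +x side, so Q = (26.90, 0.000). Since A1 is tangent to KQ there, BQ ⟂ KQ, so B = Q + (0, 10.3) = (26.90, 10.30). Since BG ⟂ GV (tangency), |BV| = √(10.3² + 28.2²) = 30.02 regardless of where G sits on A1. So V lies on both circle(K, 54.85) and circle(B, 30.02); the above-KQ intersection is V = (40.37, 37.13). G is the foot of the tangent from V: G = (37.13, 9.116).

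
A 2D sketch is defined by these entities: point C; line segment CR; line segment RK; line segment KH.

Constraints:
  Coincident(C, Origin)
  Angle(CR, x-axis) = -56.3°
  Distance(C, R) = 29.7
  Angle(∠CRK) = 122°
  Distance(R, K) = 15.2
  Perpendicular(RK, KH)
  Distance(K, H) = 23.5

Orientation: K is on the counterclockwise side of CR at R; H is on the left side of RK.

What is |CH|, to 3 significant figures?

31.0

C is at the origin; CR runs at -56.3° with length 29.7, so R = 29.7·(cos -56.3°, sin -56.3°) = (16.5, -24.7). ∠CRK = 122.0°, so RK runs at -56.3° + (180° − 122.0°) = 1.70° from the x-axis; with |RK| = 15.2, K = R + 15.2·(cos 1.70°, sin 1.70°) = (31.7, -24.3). RK is perpendicular to KH; with |KH| = 23.5 on the left of RK, H = K + 23.5·(-0.0297, 1.00) = (31.0, -0.768). Then |CH| = |H − C| = 31.0.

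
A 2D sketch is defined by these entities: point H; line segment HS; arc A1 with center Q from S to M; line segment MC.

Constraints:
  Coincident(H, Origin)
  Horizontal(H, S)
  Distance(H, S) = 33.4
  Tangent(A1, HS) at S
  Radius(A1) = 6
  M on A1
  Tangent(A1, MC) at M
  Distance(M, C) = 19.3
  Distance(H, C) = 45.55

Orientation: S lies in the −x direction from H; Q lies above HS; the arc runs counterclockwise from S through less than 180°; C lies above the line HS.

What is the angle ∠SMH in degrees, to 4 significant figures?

102.9°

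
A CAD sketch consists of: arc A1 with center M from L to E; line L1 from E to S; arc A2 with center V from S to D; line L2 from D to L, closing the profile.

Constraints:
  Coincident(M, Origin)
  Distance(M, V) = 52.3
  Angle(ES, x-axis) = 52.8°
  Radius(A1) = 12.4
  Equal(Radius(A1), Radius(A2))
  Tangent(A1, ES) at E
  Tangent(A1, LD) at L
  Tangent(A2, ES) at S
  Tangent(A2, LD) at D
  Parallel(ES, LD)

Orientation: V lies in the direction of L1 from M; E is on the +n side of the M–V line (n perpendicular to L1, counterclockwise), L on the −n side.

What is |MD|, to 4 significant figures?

53.75

The slot axis is L1's direction at 52.8°, so u = (cos 52.8°, sin 52.8°) = (0.6046, 0.7965) and n = (−sin 52.8°, cos 52.8°) = (-0.7965, 0.6046). M is at the origin and V lies 52.3 along u from M, so V = 52.3·u = (31.62, 41.66). Tangency of A1 to both parallel lines with radius 12.4 puts E and L at M ± 12.4·n: E = (-9.877, 7.497), L = (9.877, -7.497). Equal radii place S and D the same way about V: S = V + 12.4·n = (21.74, 49.16), D = V − 12.4·n = (41.50, 34.16). Then |MD| = |D − M| = 53.75.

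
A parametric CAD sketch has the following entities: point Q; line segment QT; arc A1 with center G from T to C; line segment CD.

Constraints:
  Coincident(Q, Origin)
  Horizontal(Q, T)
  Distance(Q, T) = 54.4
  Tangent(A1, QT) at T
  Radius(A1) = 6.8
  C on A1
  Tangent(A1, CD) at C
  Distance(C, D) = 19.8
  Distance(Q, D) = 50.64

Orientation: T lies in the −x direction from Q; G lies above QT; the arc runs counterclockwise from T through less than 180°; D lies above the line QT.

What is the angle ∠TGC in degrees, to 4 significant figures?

79.30°

Q is at the origin; Q and T share the same y with |QT| = 54.4 and T on the −x side, so T = (-54.40, 0.000). The tangent condition forces GT to be normal to QT, so G = T + (0, 6.8) = (-54.40, 6.800). Since GC ⟂ CD (tangency), |GD| = √(6.8² + 19.8²) = 20.94 regardless of where C sits on A1. So D lies on both circle(Q, 50.64) and circle(G, 20.94); the above-QT intersection is D = (-44.04, 24.99). C is the foot of the tangent from D: C = (-47.72, 5.538).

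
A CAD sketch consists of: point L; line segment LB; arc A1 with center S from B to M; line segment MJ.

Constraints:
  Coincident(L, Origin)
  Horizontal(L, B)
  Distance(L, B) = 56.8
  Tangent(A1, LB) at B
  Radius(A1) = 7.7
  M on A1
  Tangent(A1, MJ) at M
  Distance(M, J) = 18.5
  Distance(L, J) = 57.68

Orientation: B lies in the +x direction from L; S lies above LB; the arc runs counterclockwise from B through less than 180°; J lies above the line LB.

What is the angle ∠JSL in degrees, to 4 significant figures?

80.98°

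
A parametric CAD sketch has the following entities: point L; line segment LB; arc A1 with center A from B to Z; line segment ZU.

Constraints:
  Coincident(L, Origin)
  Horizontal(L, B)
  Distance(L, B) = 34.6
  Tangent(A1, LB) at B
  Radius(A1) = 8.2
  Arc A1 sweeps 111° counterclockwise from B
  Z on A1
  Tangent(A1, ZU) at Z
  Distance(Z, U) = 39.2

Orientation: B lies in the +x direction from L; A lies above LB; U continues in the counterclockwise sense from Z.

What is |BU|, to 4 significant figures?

48.16

On A1, B sits at bearing -90° from A; a 111° counterclockwise sweep puts Z at bearing 21°, so Z = A + 8.2·(cos 21°, sin 21°) = (42.26, 11.14). A1 meets ZU tangentially, so AZ is at right angles to ZU, so ZU runs along (−sin 21°, cos 21°); with |ZU| = 39.2, U = (28.21, 47.73). Then |BU| = |U − B| = 48.16.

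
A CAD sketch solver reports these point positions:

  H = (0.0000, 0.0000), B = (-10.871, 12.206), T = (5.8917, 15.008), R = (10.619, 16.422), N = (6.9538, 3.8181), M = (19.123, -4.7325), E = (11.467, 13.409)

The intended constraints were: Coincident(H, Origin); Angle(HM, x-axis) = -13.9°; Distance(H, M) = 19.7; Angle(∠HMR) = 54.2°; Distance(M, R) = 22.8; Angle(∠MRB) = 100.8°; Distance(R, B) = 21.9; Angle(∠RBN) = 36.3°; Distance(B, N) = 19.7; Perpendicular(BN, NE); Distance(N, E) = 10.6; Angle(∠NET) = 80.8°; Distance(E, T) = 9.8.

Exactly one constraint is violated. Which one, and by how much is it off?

Distance(E, T) = 9.8 — off by 4.00.

H = (0.00, 0.00) ✓; HM at -13.90° ✓; |HM| = 19.70 ✓; ∠HMR = 54.20° ✓; |MR| = 22.80 ✓; ∠MRB = 100.8° ✓; |RB| = 21.90 ✓; ∠RBN = 36.30° ✓; |BN| = 19.70 ✓; ∠(BN, NE) = 90.00° ✓; |NE| = 10.60 ✓; ∠NET = 80.80° ✓; |ET| = 5.800 ✗.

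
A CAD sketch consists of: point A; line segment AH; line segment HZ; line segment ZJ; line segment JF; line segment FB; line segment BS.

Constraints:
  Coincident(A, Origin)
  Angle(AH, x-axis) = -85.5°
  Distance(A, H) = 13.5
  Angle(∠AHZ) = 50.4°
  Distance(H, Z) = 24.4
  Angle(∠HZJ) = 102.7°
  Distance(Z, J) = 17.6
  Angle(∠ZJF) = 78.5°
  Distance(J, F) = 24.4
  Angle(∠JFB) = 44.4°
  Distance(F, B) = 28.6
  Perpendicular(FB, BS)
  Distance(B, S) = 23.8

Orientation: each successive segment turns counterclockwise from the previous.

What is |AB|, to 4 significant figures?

20.16

A is at the origin; AH runs at -85.5° with length 13.5, so H = (1.059, -13.46). ∠AHZ = 50.4° gives HZ at 44.10° from the x-axis; with |HZ| = 24.4, Z = (18.58, 3.522). ∠HZJ = 102.7° gives ZJ at 121.4° from the x-axis; with |ZJ| = 17.6, J = (9.412, 18.54). ∠ZJF = 78.5° gives JF at -137.1° from the x-axis; with |JF| = 24.4, F = (-8.462, 1.935). ∠JFB = 44.4° gives FB at -1.500° from the x-axis; with |FB| = 28.6, B = (20.13, 1.186). Then |AB| = |B − A| = 20.16.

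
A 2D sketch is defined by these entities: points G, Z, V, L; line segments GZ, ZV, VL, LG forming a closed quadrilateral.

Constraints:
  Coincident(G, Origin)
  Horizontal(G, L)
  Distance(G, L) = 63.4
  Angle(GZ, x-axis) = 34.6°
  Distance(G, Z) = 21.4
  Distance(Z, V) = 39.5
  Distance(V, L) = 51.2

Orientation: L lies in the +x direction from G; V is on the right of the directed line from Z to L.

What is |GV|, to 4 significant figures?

33.86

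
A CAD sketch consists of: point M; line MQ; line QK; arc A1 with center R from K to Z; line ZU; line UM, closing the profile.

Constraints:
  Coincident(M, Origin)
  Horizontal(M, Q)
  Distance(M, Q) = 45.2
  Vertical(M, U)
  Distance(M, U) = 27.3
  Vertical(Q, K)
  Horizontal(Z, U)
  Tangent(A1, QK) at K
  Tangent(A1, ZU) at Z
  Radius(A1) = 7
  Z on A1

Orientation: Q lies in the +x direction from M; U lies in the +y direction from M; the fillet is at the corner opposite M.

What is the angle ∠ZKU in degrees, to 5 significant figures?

36.197°

The virtual corner opposite M is at (45.200, 27.300). Since A1 is tangent to QK there, RK ⟂ QK and the tangent condition forces RZ to be normal to ZU, with radius 7.0, so the center R sits 7.0 in from both sides at R = (38.200, 20.300). That places the tangent points at K = (45.200, 20.300) on QK and Z = (38.200, 27.300) on ZU. Then cos ∠ZKU = KZ·KU / (|KZ||KU|), giving 36.197°.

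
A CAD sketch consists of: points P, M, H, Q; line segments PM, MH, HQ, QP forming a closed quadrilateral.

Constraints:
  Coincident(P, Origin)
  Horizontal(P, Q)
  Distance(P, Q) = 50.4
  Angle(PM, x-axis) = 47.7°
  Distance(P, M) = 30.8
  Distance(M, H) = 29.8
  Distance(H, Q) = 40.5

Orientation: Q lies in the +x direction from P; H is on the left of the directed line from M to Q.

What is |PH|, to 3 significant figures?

60.3

P is at the origin; PQ is horizontal with |PQ| = 50.4 and Q in +x, so Q = (50.4, 0). PM runs at 47.7° with |PM| = 30.8, so M = (20.7, 22.8). H is determined by |MH| = 29.8 and |HQ| = 40.5 together: it lies at the intersection of circle(M, 29.8) and circle(Q, 40.5). With |MQ| = 37.4, the foot of the radical line on MQ is 8.65 from M and the perpendicular offset is √(29.8² − 8.65²) = 28.5. Taking the left-of-MQ solution: H = (45.0, 40.1).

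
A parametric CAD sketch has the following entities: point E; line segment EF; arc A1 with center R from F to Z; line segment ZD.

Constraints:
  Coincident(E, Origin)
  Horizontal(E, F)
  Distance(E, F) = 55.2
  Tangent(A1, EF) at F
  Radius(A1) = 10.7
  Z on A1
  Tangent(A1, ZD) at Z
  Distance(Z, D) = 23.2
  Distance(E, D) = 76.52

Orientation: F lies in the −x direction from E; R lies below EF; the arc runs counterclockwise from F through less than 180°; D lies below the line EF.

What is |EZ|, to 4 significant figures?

66.36

E is at the origin; E and F share the same y with |EF| = 55.2 and F on the −x side, so F = (-55.20, 0.000). A1 meets EF tangentially, so RF is at right angles to EF, so R = F + (0, -10.7) = (-55.20, -10.70). Since RZ ⟂ ZD (tangency), |RD| = √(10.7² + 23.2²) = 25.55 regardless of where Z sits on A1. So D lies on both circle(E, 76.52) and circle(R, 25.55); the below-EF intersection is D = (-69.60, -31.81). Z is the foot of the tangent from D: Z = (-65.75, -8.927).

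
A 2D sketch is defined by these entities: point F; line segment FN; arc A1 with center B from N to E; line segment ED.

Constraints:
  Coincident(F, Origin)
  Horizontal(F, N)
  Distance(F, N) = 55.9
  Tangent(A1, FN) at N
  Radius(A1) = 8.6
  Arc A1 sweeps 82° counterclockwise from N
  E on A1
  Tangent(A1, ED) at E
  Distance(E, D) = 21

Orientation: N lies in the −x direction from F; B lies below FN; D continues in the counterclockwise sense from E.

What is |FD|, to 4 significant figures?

73.00

F is at the origin; F and N share the same y with |FN| = 55.9 and N on the −x side, so N = (-55.90, 0.000). A1 meets FN tangentially, so BN is at right angles to FN, so B = N + (0, -8.6) = (-55.90, -8.600). On A1, N sits at bearing 90° from B; an 82° counterclockwise sweep puts E at bearing 172°, so E = B + 8.6·(cos 172°, sin 172°) = (-64.42, -7.403). A1 meets ED tangentially, so BE is at right angles to ED, so ED runs along (−sin 172°, cos 172°); with |ED| = 21.0, D = (-67.34, -28.20). Then |FD| = |D − F| = 73.00.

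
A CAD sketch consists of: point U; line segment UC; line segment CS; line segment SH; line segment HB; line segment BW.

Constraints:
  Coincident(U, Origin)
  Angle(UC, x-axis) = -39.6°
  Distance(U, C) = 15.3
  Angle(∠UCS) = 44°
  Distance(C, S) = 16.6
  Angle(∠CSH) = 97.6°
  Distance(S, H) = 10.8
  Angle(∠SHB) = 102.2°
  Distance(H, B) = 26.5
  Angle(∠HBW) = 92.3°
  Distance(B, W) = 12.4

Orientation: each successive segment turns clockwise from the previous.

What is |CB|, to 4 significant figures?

20.86

U is at the origin; UC runs at -39.6° with length 15.3, so C = (11.79, -9.753). ∠UCS = 44.0° gives CS at -175.6° from the x-axis; with |CS| = 16.6, S = (-4.762, -11.03). ∠CSH = 97.6° gives SH at 102.0° from the x-axis; with |SH| = 10.8, H = (-7.008, -0.4621). ∠SHB = 102.2° gives HB at 24.20° from the x-axis; with |HB| = 26.5, B = (17.16, 10.40). Then |CB| = |B − C| = 20.86.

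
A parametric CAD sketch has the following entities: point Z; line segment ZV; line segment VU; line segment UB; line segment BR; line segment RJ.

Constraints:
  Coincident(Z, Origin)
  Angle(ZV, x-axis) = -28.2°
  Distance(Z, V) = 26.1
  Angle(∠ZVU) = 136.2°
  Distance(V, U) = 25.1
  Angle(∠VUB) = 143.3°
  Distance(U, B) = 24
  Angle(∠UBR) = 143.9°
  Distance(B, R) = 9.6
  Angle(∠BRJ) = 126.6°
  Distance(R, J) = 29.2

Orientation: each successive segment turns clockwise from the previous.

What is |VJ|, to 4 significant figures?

55.79

Z is at the origin; ZV runs at -28.2° with length 26.1, so V = (23.00, -12.33). ∠ZVU = 136.2° gives VU at -72.00° from the x-axis; with |VU| = 25.1, U = (30.76, -36.21). ∠VUB = 143.3° gives UB at -108.7° from the x-axis; with |UB| = 24.0, B = (23.06, -58.94). ∠UBR = 143.9° gives BR at -144.8° from the x-axis; with |BR| = 9.6, R = (15.22, -64.47). ∠BRJ = 126.6° gives RJ at 161.8° from the x-axis; with |RJ| = 29.2, J = (-12.52, -55.35). Then |VJ| = |J − V| = 55.79.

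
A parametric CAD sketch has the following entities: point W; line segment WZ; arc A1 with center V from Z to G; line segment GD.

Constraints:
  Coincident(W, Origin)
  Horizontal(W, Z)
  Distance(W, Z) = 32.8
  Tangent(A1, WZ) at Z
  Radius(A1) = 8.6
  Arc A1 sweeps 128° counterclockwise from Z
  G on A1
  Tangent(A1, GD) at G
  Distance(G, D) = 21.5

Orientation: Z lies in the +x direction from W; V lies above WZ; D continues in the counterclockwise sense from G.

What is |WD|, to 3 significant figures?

40.6

On A1, Z sits at bearing -90° from V; a 128° counterclockwise sweep puts G at bearing 38°, so G = V + 8.6·(cos 38°, sin 38°) = (39.6, 13.9). Tangency of A1 to GD means the radius VG is perpendicular to GD, so GD runs along (−sin 38°, cos 38°); with |GD| = 21.5, D = (26.3, 30.8). Then |WD| = |D − W| = 40.6.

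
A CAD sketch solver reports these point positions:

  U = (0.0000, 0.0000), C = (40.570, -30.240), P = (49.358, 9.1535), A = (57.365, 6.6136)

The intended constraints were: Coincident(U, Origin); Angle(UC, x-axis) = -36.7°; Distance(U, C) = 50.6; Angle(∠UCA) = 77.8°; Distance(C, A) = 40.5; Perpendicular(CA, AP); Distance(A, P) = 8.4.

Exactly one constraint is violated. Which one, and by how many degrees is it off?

Perpendicular(CA, AP) — off by 6.90°.

U = (0.00, 0.00) ✓; UC at -36.70° ✓; |UC| = 50.60 ✓; ∠UCA = 77.80° ✓; |CA| = 40.50 ✓; ∠(CA, AP) = 96.90° ✗; |AP| = 8.400 ✓.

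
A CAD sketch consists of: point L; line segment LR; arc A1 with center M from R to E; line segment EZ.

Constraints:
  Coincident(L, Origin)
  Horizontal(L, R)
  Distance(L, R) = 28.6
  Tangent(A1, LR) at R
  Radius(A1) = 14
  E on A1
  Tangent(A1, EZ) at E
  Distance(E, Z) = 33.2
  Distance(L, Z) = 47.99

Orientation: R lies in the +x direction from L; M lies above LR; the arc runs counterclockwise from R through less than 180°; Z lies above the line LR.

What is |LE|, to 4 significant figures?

45.06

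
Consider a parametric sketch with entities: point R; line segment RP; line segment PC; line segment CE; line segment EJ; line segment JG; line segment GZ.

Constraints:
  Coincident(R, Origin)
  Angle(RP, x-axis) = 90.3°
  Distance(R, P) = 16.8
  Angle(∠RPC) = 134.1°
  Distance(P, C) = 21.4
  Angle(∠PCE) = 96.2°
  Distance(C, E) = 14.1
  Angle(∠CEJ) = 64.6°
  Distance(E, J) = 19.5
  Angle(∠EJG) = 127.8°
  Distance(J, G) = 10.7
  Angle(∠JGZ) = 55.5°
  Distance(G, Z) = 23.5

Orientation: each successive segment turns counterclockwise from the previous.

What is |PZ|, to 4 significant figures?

24.01

R is at the origin; RP runs at 90.3° with length 16.8, so P = (-0.08796, 16.80). ∠RPC = 134.1° gives PC at 136.2° from the x-axis; with |PC| = 21.4, C = (-15.53, 31.61). ∠PCE = 96.2° gives CE at -140.0° from the x-axis; with |CE| = 14.1, E = (-26.33, 22.55). ∠CEJ = 64.6° gives EJ at -24.60° from the x-axis; with |EJ| = 19.5, J = (-8.605, 14.43). ∠EJG = 127.8° gives JG at 27.60° from the x-axis; with |JG| = 10.7, G = (0.8776, 19.39). ∠JGZ = 55.5° gives GZ at 152.1° from the x-axis; with |GZ| = 23.5, Z = (-19.89, 30.38). Then |PZ| = |Z − P| = 24.01.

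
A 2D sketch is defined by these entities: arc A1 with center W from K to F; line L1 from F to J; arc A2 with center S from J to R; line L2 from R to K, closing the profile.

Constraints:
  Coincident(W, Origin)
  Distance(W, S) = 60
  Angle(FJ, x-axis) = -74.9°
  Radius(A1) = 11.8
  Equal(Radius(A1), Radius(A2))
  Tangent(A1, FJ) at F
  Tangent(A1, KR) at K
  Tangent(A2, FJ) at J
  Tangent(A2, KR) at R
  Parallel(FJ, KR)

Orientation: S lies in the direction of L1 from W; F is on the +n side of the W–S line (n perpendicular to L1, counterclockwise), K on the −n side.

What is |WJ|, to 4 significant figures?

61.15

The slot axis is L1's direction at -74.9°, so u = (cos -74.9°, sin -74.9°) = (0.2605, -0.9655) and n = (−sin -74.9°, cos -74.9°) = (0.9655, 0.2605). W is at the origin and S lies 60.0 along u from W, so S = 60.0·u = (15.63, -57.93). Tangency of A1 to both parallel lines with radius 11.8 puts F and K at W ± 11.8·n: F = (11.39, 3.074), K = (-11.39, -3.074). Equal radii place J and R the same way about S: J = S + 11.8·n = (27.02, -54.85), R = S − 11.8·n = (4.238, -61.00). Then |WJ| = |J − W| = 61.15.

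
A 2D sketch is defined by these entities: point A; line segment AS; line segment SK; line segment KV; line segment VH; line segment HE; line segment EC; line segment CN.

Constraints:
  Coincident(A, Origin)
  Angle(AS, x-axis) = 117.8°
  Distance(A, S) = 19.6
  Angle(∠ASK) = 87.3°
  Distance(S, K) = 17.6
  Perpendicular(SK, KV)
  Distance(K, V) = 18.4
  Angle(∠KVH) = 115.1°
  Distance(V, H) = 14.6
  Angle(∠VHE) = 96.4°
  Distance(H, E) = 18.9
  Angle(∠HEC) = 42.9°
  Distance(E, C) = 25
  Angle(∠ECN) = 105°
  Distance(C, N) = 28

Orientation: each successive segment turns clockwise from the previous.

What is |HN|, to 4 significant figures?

23.23

A is at the origin; AS runs at 117.8° with length 19.6, so S = (-9.141, 17.34). ∠ASK = 87.3° gives SK at 25.10° from the x-axis; with |SK| = 17.6, K = (6.797, 24.80). The perpendicularity gives KV at right angles to SK, so KV runs at -64.90°; with |KV| = 18.4, V = (14.60, 8.141). ∠KVH = 115.1° gives VH at -129.8° from the x-axis; with |VH| = 14.6, H = (5.257, -3.076). ∠VHE = 96.4° gives HE at 146.6° from the x-axis; with |HE| = 18.9, E = (-10.52, 7.328). ∠HEC = 42.9° gives EC at 9.500° from the x-axis; with |EC| = 25.0, C = (14.14, 11.45). ∠ECN = 105.0° gives CN at -65.50° from the x-axis; with |CN| = 28.0, N = (25.75, -14.02). Then |HN| = |N − H| = 23.23.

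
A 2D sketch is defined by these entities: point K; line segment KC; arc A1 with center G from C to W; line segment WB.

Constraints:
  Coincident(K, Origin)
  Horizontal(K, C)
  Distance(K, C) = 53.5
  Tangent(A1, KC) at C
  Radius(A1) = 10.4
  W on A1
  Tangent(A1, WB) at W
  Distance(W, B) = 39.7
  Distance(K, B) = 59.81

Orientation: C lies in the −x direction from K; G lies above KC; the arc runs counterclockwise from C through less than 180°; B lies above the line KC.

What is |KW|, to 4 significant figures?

44.10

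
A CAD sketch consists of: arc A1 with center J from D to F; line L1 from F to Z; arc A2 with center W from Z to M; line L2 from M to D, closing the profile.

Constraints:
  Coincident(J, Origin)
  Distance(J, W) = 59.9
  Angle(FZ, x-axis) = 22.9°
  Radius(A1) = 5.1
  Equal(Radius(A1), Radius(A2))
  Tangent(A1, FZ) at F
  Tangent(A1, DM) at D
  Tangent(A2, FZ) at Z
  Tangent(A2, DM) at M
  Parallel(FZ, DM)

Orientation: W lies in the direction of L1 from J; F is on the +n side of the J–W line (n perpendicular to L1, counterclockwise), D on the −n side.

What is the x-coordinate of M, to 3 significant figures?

57.2

Tangency of A1 to both parallel lines with radius 5.1 puts F and D at J ± 5.1·n: F = (-1.98, 4.70), D = (1.98, -4.70). Equal radii place Z and M the same way about W: Z = W + 5.1·n = (53.2, 28.0), M = W − 5.1·n = (57.2, 18.6). So M.x = 57.2.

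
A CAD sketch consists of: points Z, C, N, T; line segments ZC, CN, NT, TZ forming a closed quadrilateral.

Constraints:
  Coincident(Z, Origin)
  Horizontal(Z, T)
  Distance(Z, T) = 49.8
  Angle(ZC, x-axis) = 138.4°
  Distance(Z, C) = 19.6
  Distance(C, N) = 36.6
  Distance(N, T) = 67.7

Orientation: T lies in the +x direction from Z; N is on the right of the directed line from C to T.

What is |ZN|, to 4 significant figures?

27.25

Checks: |CN| = 36.60 ✓; |NT| = 67.70 ✓.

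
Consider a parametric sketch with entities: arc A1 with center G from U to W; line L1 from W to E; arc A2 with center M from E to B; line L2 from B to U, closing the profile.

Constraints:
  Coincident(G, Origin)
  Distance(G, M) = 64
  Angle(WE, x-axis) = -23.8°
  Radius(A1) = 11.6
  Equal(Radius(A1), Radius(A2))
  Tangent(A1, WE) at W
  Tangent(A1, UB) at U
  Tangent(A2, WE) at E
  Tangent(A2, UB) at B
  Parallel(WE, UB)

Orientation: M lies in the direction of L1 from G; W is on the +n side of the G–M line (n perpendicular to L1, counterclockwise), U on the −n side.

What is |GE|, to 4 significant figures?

65.04

The slot axis is L1's direction at -23.8°, so u = (cos -23.8°, sin -23.8°) = (0.9150, -0.4035) and n = (−sin -23.8°, cos -23.8°) = (0.4035, 0.9150). G is at the origin and M lies 64.0 along u from G, so M = 64.0·u = (58.56, -25.83). Tangency of A1 to both parallel lines with radius 11.6 puts W and U at G ± 11.6·n: W = (4.681, 10.61), U = (-4.681, -10.61). Equal radii place E and B the same way about M: E = M + 11.6·n = (63.24, -15.21), B = M − 11.6·n = (53.88, -36.44). Then |GE| = |E − G| = 65.04.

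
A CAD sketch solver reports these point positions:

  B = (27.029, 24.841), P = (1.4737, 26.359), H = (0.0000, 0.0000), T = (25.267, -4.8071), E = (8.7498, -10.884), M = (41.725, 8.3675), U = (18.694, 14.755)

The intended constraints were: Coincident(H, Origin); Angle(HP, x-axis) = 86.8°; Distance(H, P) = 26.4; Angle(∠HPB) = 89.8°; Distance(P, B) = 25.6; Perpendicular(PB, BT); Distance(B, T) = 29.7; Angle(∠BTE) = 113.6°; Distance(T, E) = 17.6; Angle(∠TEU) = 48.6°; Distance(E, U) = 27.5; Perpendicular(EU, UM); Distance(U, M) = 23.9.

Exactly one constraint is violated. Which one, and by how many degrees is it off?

Perpendicular(EU, UM) — off by 5.70°.

H = (0.00, 0.00) ✓; HP at 86.80° ✓; |HP| = 26.40 ✓; ∠HPB = 89.80° ✓; |PB| = 25.60 ✓; ∠(PB, BT) = 90.00° ✓; |BT| = 29.70 ✓; ∠BTE = 113.6° ✓; |TE| = 17.60 ✓; ∠TEU = 48.60° ✓; |EU| = 27.50 ✓; ∠(EU, UM) = 84.30° ✗; |UM| = 23.90 ✓.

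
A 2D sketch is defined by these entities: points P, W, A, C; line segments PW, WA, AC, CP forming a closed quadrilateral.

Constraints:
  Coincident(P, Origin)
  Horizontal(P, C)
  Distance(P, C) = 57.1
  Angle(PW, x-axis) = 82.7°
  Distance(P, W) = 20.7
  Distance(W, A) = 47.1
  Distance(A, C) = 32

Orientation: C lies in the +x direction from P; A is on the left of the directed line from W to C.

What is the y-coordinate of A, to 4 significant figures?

30.85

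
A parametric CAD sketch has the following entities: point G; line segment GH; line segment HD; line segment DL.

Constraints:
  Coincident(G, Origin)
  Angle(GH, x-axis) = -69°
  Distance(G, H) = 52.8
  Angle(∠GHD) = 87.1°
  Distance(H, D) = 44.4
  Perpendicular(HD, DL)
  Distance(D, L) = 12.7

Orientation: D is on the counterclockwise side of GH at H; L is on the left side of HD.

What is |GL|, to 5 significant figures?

57.826

G is at the origin; GH runs at -69.0° with length 52.8, so H = 52.8·(cos -69.0°, sin -69.0°) = (18.922, -49.293). ∠GHD = 87.1°, so HD runs at -69.0° + (180° − 87.1°) = 23.900° from the x-axis; with |HD| = 44.4, D = H + 44.4·(cos 23.900°, sin 23.900°) = (59.515, -31.305). The perpendicularity gives DL at right angles to HD; with |DL| = 12.7 on the left of HD, L = D + 12.7·(-0.40514, 0.91425) = (54.369, -19.694). Then |GL| = |L − G| = 57.826.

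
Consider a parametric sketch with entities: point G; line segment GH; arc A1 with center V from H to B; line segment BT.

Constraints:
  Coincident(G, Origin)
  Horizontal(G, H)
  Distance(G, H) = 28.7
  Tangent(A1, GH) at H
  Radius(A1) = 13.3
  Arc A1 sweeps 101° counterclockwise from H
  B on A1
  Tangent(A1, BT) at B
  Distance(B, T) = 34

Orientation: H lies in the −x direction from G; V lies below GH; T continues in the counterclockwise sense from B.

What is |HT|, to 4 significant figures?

49.65

G is at the origin; GH is horizontal with |GH| = 28.7 and H on the −x side, so H = (-28.70, 0.000). A1 meets GH tangentially, so VH is at right angles to GH, so V = H + (0, -13.3) = (-28.70, -13.30). On A1, H sits at bearing 90° from V; a 101° counterclockwise sweep puts B at bearing 191°, so B = V + 13.3·(cos 191°, sin 191°) = (-41.76, -15.84). A1 meets BT tangentially, so VB is at right angles to BT, so BT runs along (−sin 191°, cos 191°); with |BT| = 34.0, T = (-35.27, -49.21). Then |HT| = |T − H| = 49.65.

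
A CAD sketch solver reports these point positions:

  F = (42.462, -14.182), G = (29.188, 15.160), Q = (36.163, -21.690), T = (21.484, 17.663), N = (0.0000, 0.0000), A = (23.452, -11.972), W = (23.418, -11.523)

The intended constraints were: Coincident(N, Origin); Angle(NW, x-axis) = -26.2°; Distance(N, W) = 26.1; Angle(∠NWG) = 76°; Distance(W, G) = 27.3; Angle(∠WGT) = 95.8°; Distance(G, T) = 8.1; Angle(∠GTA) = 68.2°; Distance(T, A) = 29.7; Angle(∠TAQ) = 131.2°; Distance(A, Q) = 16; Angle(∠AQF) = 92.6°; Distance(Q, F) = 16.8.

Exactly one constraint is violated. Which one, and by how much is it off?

Distance(Q, F) = 16.8 — off by 7.00.

N = (0.00, 0.00) ✓; NW at -26.20° ✓; |NW| = 26.10 ✓; ∠NWG = 76.00° ✓; |WG| = 27.30 ✓; ∠WGT = 95.80° ✓; |GT| = 8.100 ✓; ∠GTA = 68.20° ✓; |TA| = 29.70 ✓; ∠TAQ = 131.2° ✓; |AQ| = 16.00 ✓; ∠AQF = 92.60° ✓; |QF| = 9.800 ✗.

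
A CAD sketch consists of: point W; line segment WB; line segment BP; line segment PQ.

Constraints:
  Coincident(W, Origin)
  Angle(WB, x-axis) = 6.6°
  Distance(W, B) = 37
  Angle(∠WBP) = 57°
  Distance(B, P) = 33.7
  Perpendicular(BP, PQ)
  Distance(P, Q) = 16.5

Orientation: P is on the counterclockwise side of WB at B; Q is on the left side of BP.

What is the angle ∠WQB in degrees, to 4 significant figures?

73.09°

∠WBP = 57.0°, so BP runs at 6.6° + (180° − 57.0°) = 129.6° from the x-axis; with |BP| = 33.7, P = B + 33.7·(cos 129.6°, sin 129.6°) = (15.27, 30.22). BP is perpendicular to PQ; with |PQ| = 16.5 on the left of BP, Q = P + 16.5·(-0.7705, -0.6374) = (2.560, 19.70). Then cos ∠WQB = QW·QB / (|QW||QB|), giving 73.09°.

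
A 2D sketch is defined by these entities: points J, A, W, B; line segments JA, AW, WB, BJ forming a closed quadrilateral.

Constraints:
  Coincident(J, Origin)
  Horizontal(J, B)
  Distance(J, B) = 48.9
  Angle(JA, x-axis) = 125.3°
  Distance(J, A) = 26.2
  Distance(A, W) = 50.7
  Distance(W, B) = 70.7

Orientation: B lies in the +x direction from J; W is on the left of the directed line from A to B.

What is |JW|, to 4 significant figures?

63.89

J is at the origin; JB is horizontal with |JB| = 48.9 and B in +x, so B = (48.9, 0). JA runs at 125.3° with |JA| = 26.2, so A = (-15.14, 21.38). W is determined by |AW| = 50.7 and |WB| = 70.7 together: it lies at the intersection of circle(A, 50.7) and circle(B, 70.7). With |AB| = 67.52, the foot of the radical line on AB is 15.78 from A and the perpendicular offset is √(50.7² − 15.78²) = 48.18. Taking the left-of-AB solution: W = (15.08, 62.09).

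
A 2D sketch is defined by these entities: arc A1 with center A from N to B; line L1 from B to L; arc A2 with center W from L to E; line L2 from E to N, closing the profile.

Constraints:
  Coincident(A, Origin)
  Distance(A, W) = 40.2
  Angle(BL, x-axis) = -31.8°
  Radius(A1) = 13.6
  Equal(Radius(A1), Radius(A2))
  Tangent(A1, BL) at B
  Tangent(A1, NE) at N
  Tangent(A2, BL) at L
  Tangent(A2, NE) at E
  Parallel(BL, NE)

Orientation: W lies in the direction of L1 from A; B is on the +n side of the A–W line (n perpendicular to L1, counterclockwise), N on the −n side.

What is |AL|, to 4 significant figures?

42.44

The slot axis is L1's direction at -31.8°, so u = (cos -31.8°, sin -31.8°) = (0.8499, -0.5270) and n = (−sin -31.8°, cos -31.8°) = (0.5270, 0.8499). A is at the origin and W lies 40.2 along u from A, so W = 40.2·u = (34.17, -21.18). Tangency of A1 to both parallel lines with radius 13.6 puts B and N at A ± 13.6·n: B = (7.167, 11.56), N = (-7.167, -11.56). Equal radii place L and E the same way about W: L = W + 13.6·n = (41.33, -9.625), E = W − 13.6·n = (27.00, -32.74). Then |AL| = |L − A| = 42.44.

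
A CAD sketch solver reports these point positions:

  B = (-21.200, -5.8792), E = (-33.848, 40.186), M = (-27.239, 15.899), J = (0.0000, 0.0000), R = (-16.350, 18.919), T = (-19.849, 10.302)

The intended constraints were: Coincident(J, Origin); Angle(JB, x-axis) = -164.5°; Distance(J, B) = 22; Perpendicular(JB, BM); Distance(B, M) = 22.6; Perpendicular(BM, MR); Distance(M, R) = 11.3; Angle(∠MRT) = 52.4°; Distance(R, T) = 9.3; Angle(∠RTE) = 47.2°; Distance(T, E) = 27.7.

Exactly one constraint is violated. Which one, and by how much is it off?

Distance(T, E) = 27.7 — off by 5.30.

J = (0.00, 0.00) ✓; JB at -164.5° ✓; |JB| = 22.00 ✓; ∠(JB, BM) = 90.00° ✓; |BM| = 22.60 ✓; ∠(BM, MR) = 90.00° ✓; |MR| = 11.30 ✓; ∠MRT = 52.40° ✓; |RT| = 9.300 ✓; ∠RTE = 47.20° ✓; |TE| = 33.00 ✗.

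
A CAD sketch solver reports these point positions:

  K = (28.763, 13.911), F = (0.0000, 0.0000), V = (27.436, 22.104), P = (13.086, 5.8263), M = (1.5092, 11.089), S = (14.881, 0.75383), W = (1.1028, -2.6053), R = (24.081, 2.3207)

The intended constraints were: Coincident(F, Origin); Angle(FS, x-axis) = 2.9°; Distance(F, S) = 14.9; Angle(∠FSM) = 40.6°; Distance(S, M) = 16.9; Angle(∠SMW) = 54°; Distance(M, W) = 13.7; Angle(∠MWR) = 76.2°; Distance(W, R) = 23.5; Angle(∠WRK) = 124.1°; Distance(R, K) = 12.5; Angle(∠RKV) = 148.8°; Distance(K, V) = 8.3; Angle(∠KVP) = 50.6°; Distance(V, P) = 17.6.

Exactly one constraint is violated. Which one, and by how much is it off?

Distance(V, P) = 17.6 — off by 4.10.

F = (0.00, 0.00) ✓; FS at 2.900° ✓; |FS| = 14.90 ✓; ∠FSM = 40.60° ✓; |SM| = 16.90 ✓; ∠SMW = 54.00° ✓; |MW| = 13.70 ✓; ∠MWR = 76.20° ✓; |WR| = 23.50 ✓; ∠WRK = 124.1° ✓; |RK| = 12.50 ✓; ∠RKV = 148.8° ✓; |KV| = 8.300 ✓; ∠KVP = 50.60° ✓; |VP| = 21.70 ✗.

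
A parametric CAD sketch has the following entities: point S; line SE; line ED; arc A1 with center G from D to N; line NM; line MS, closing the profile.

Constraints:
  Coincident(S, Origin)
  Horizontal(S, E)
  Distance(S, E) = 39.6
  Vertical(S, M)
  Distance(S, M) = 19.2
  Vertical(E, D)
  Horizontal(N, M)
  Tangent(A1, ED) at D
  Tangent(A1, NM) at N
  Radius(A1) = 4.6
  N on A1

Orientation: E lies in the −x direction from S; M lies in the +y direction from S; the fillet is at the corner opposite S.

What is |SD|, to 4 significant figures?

42.21

S is at the origin; SE is horizontal with |SE| = 39.6 and E on the −x side, so E = (-39.60, 0.000). S and M share the same x with |SM| = 19.2 and M on the +y side, so M = (0.000, 19.20). The virtual corner opposite S is at (-39.60, 19.20). Since A1 is tangent to ED there, GD ⟂ ED and A1 meets NM tangentially, so GN is at right angles to NM, with radius 4.6, so the center G sits 4.6 in from both sides at G = (-35.00, 14.60). That places the tangent points at D = (-39.60, 14.60) on ED and N = (-35.00, 19.20) on NM. Then |SD| = |D − S| = 42.21.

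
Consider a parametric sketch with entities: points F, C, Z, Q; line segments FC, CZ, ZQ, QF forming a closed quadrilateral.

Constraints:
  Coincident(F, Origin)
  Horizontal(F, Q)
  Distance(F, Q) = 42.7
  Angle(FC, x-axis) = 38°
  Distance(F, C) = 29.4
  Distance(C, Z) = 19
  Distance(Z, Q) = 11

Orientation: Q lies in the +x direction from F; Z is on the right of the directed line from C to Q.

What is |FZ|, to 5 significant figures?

31.782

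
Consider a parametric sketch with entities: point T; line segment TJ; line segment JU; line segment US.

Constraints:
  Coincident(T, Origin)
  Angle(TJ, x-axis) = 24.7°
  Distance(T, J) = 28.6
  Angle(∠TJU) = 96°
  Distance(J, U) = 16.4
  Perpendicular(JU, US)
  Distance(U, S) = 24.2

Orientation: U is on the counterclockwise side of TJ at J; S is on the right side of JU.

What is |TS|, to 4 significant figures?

56.10

T is at the origin; TJ runs at 24.7° with length 28.6, so J = 28.6·(cos 24.7°, sin 24.7°) = (25.98, 11.95). ∠TJU = 96.0°, so JU runs at 24.7° + (180° − 96.0°) = 108.7° from the x-axis; with |JU| = 16.4, U = J + 16.4·(cos 108.7°, sin 108.7°) = (20.73, 27.49). JU ⟂ US; with |US| = 24.2 on the right of JU, S = U + 24.2·(0.9472, 0.3206) = (43.65, 35.24). Then |TS| = |S − T| = 56.10.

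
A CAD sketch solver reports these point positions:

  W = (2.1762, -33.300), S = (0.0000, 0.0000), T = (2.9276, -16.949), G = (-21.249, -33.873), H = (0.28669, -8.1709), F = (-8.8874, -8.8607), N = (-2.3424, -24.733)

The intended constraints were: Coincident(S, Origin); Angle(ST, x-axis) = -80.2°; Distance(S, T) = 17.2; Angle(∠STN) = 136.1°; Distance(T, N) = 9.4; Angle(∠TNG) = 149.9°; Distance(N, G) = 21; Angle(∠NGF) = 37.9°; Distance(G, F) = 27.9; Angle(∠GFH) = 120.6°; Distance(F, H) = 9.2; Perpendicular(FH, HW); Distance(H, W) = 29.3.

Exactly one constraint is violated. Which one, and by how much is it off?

Distance(H, W) = 29.3 — off by 4.10.

S = (0.00, 0.00) ✓; ST at -80.20° ✓; |ST| = 17.20 ✓; ∠STN = 136.1° ✓; |TN| = 9.400 ✓; ∠TNG = 149.9° ✓; |NG| = 21.00 ✓; ∠NGF = 37.90° ✓; |GF| = 27.90 ✓; ∠GFH = 120.6° ✓; |FH| = 9.200 ✓; ∠(FH, HW) = 90.00° ✓; |HW| = 25.20 ✗.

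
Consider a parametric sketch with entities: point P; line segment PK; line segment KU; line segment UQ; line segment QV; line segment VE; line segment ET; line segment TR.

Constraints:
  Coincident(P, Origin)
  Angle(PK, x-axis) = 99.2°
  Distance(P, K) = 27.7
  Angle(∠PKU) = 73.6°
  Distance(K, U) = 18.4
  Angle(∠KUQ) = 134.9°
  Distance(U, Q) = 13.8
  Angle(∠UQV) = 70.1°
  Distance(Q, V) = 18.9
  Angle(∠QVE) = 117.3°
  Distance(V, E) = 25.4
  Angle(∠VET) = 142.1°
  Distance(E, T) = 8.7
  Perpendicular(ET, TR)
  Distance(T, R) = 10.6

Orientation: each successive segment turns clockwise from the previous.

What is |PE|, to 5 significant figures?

29.638

∠UQV = 70.1° gives QV at -162.20° from the x-axis; with |QV| = 18.9, V = (4.2700, 8.3410). ∠QVE = 117.3° gives VE at 135.10° from the x-axis; with |VE| = 25.4, E = (-13.722, 26.270). Then |PE| = |E − P| = 29.638.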